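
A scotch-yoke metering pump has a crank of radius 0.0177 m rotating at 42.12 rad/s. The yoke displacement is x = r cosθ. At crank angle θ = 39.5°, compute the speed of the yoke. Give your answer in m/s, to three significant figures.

ω = 42.12 rad/s
x = r cosθ ⇒ ẋ = −rω sinθ.
|v| = rω|sinθ| = 0.0177·42.12·|sin 39.5°| = 0.47421 m/s.

0.474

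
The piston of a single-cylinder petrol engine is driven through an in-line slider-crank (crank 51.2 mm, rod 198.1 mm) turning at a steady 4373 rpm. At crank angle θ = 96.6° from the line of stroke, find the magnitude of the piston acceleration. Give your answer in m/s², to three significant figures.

ω = 2π·4373/60 = 457.9 rad/s
x(θ) = r cosθ + √(L² − r² sin²θ); with ω constant, a = ω²·d²x/dθ².
d²x/dθ² = −r cosθ − r²(cos2θ)/√u − r⁴ sin²2θ/(4u^{3/2}),  u = L² − r² sin²θ = 0.0366568 m².
Substituting r = 0.0512 m, L = 0.1981 m, θ = 96.6°: d²x/dθ² = +0.019202 m.
a = ω²·d²x/dθ² = (457.9)²·(+0.019202) = +4026.9 m/s²;  |a| = 4026.9 m/s².

4030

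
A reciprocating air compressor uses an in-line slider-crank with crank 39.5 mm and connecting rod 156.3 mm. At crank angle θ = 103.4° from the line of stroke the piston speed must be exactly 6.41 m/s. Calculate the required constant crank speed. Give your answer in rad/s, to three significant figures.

For an in-line slider-crank, |v_piston| = rω|sinθ|·[1 + r cosθ/√(L² − r² sin²θ)].
With r = 0.0395 m, L = 0.1563 m, θ = 103.4°: the bracketed kinematic factor |dx/dθ| = 0.036103 m.
ω = v/|dx/dθ| = 6.41/0.036103 = 177.55 rad/s.

178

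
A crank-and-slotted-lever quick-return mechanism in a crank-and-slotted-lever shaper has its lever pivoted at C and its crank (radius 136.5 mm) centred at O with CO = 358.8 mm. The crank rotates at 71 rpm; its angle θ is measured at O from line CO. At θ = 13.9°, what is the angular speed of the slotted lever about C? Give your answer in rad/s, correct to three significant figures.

2.03

ω = 7.435 rad/s (from 71 rpm).
Crank pin A relative to C: A = (d + r cosθ, r sinθ); lever angle φ = atan2(r sinθ, d + r cosθ).
Differentiating tanφ: φ̇ = rω(d cosθ + r)/(d² + r² + 2dr cosθ).
d² + r² + 2dr cosθ = |CA|² = 0.242454 m²;  d cosθ + r = +0.48479 m.
|ω_lever| = |0.1365·7.435·+0.48479| / 0.242454 = 2.0293 rad/s.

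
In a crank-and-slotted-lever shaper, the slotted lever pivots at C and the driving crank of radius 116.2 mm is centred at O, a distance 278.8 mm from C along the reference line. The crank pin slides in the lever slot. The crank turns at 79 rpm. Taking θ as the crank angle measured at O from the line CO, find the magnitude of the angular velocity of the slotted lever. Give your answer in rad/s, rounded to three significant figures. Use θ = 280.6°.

1.56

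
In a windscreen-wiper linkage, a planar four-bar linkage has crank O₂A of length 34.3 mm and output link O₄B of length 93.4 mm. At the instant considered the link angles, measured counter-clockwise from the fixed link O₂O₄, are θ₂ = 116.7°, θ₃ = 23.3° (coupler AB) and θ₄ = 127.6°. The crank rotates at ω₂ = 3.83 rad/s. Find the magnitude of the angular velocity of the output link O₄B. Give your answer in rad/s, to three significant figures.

1.45

ω₂ = 3.83 rad/s
Differentiating the loop-closure r₂e^{iθ₂}+r₃e^{iθ₃}=r₁+r₄e^{iθ₄} gives r₂ω₂e^{iθ₂}+r₃ω₃e^{iθ₃}=r₄ω₄e^{iθ₄}.
Eliminating the other unknown: ω₄ = r₂ω₂ sin(θ₂−θ₃) / [r₄ sin(θ₄−θ₃)].
Numerator sine = +0.99824; denominator sine = +0.96902.
Result = 0.0343·3.83·(+0.99824) / (0.0934·(+0.96902)) = +1.4489 rad/s; magnitude 1.4489 rad/s.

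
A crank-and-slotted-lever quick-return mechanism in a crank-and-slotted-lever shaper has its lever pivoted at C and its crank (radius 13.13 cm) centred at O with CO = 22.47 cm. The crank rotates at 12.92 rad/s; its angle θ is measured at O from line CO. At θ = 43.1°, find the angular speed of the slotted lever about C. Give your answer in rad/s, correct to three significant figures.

4.52

ω = 12.92 rad/s
Crank pin A relative to C: A = (d + r cosθ, r sinθ); lever angle φ = atan2(r sinθ, d + r cosθ).
Differentiating tanφ: φ̇ = rω(d cosθ + r)/(d² + r² + 2dr cosθ).
d² + r² + 2dr cosθ = |CA|² = 0.110814 m²;  d cosθ + r = +0.29537 m.
|ω_lever| = |0.1313·12.92·+0.29537| / 0.110814 = 4.5216 rad/s.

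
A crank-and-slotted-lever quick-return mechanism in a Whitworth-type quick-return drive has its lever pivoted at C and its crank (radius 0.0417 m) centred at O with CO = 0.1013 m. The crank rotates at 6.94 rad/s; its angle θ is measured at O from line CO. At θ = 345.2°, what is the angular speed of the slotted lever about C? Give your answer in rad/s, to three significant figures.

2.00

ω = 6.94 rad/s
Crank pin A relative to C: A = (d + r cosθ, r sinθ); lever angle φ = atan2(r sinθ, d + r cosθ).
Differentiating tanφ: φ̇ = rω(d cosθ + r)/(d² + r² + 2dr cosθ).
d² + r² + 2dr cosθ = |CA|² = 0.0201687 m²;  d cosθ + r = +0.13964 m.
|ω_lever| = |0.0417·6.94·+0.13964| / 0.0201687 = 2.0037 rad/s.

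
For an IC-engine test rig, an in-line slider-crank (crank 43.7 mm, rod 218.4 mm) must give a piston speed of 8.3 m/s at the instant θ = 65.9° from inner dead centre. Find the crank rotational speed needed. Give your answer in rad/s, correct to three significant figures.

For an in-line slider-crank, |v_piston| = rω|sinθ|·[1 + r cosθ/√(L² − r² sin²θ)].
With r = 0.0437 m, L = 0.2184 m, θ = 65.9°: the bracketed kinematic factor |dx/dθ| = 0.043206 m.
ω = v/|dx/dθ| = 8.3/0.043206 = 192.1 rad/s.

192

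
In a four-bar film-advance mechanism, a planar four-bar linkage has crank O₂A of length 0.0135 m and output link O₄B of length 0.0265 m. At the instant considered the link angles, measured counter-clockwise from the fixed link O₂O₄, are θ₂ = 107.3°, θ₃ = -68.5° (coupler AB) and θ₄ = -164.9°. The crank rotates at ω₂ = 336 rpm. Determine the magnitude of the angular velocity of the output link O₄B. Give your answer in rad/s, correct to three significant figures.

1.32

ω₂ = 35.19 rad/s (from 336 rpm).
Differentiating the loop-closure r₂e^{iθ₂}+r₃e^{iθ₃}=r₁+r₄e^{iθ₄} gives r₂ω₂e^{iθ₂}+r₃ω₃e^{iθ₃}=r₄ω₄e^{iθ₄}.
Eliminating the other unknown: ω₄ = r₂ω₂ sin(θ₂−θ₃) / [r₄ sin(θ₄−θ₃)].
Numerator sine = +0.07324; denominator sine = -0.99377.
Result = 0.0135·35.19·(+0.07324) / (0.0265·(-0.99377)) = -1.321 rad/s; magnitude 1.321 rad/s.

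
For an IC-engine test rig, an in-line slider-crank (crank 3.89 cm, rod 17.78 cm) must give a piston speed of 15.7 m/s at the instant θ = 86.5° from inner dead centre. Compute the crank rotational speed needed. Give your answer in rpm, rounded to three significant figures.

3810

For an in-line slider-crank, |v_piston| = rω|sinθ|·[1 + r cosθ/√(L² − r² sin²θ)].
With r = 0.0389 m, L = 0.1778 m, θ = 86.5°: the bracketed kinematic factor |dx/dθ| = 0.039359 m.
ω = v/|dx/dθ| = 15.7/0.039359 = 398.89 rad/s.
N = 60ω/(2π) = 3809.2 rpm.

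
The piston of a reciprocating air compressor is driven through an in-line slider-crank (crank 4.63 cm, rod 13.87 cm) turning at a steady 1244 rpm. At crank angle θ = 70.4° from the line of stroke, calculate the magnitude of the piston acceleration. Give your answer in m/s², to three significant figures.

52.9

ω = 2π·1244/60 = 130.3 rad/s
x(θ) = r cosθ + √(L² − r² sin²θ); with ω constant, a = ω²·d²x/dθ².
d²x/dθ² = −r cosθ − r²(cos2θ)/√u − r⁴ sin²2θ/(4u^{3/2}),  u = L² − r² sin²θ = 0.0173352 m².
Substituting r = 0.0463 m, L = 0.1387 m, θ = 70.4°: d²x/dθ² = -0.0031151 m.
a = ω²·d²x/dθ² = (130.3)²·(-0.0031151) = -52.866 m/s²;  |a| = 52.866 m/s².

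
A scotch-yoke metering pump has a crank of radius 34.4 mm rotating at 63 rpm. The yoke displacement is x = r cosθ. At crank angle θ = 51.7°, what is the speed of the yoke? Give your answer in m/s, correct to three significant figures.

0.178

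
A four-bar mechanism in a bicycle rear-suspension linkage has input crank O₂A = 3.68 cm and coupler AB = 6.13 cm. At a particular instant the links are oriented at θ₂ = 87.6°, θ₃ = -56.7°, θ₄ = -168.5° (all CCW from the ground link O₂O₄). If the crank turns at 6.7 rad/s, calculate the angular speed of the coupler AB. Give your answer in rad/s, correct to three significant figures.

4.21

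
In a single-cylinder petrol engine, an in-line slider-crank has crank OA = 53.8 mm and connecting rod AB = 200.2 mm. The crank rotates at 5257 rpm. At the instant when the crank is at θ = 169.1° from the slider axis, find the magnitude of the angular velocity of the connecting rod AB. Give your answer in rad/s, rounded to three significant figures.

ω = 550.5 rad/s (converted from 5257 rpm).
The rod makes angle φ with the slider axis where L sinφ = r sinθ; differentiating, L cosφ·φ̇ = r ω cosθ.
L cosφ = √(L² − r² sin²θ) = 0.19994 m.
|ω_rod| = r ω |cosθ| / √(L² − r² sin²θ) = 0.0538·550.5·0.98196/0.19994 = 145.46 rad/s.

145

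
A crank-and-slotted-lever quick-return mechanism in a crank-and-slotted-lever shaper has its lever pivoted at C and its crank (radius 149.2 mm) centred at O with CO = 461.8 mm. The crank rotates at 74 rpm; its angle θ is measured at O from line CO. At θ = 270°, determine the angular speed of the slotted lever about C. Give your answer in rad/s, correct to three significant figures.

0.732

ω = 7.749 rad/s (from 74 rpm).
Crank pin A relative to C: A = (d + r cosθ, r sinθ); lever angle φ = atan2(r sinθ, d + r cosθ).
Differentiating tanφ: φ̇ = rω(d cosθ + r)/(d² + r² + 2dr cosθ).
d² + r² + 2dr cosθ = |CA|² = 0.23552 m²;  d cosθ + r = +0.1492 m.
|ω_lever| = |0.1492·7.749·+0.1492| / 0.23552 = 0.73244 rad/s.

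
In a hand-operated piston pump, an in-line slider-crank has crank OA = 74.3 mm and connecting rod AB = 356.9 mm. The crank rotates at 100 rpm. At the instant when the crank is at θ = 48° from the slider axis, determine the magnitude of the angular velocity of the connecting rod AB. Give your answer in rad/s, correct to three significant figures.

1.48

ω = 10.47 rad/s (converted from 100 rpm).
The rod makes angle φ with the slider axis where L sinφ = r sinθ; differentiating, L cosφ·φ̇ = r ω cosθ.
L cosφ = √(L² − r² sin²θ) = 0.3526 m.
|ω_rod| = r ω |cosθ| / √(L² − r² sin²θ) = 0.0743·10.47·0.66913/0.3526 = 1.4765 rad/s.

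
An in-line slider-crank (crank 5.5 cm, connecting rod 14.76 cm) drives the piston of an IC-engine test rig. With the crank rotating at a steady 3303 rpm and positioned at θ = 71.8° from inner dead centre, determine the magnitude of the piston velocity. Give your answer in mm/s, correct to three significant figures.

20300

ω = 2π·3303/60 = 345.9 rad/s
For an in-line slider-crank, x = r cosθ + √(L² − r² sin²θ), so v = −rω sinθ·[1 + r cosθ/√(L² − r² sin²θ)].
With r = 0.055 m, L = 0.1476 m, θ = 71.8°: √(L² − r² sin²θ) = 0.13804 m.
v = −0.055·345.9·0.94997·[1 + 0.055·0.31233/0.13804] = -20.321 m/s.
|v| = 20.321 m/s = 20321 mm/s.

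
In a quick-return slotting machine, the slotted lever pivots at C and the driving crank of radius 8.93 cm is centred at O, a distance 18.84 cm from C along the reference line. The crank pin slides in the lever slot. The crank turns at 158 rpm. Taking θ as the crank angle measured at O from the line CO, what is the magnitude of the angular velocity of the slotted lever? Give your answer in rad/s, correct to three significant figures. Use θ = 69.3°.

4.16

ω = 16.55 rad/s (from 158 rpm).
Crank pin A relative to C: A = (d + r cosθ, r sinθ); lever angle φ = atan2(r sinθ, d + r cosθ).
Differentiating tanφ: φ̇ = rω(d cosθ + r)/(d² + r² + 2dr cosθ).
d² + r² + 2dr cosθ = |CA|² = 0.0553629 m²;  d cosθ + r = +0.15589 m.
|ω_lever| = |0.0893·16.55·+0.15589| / 0.0553629 = 4.1605 rad/s.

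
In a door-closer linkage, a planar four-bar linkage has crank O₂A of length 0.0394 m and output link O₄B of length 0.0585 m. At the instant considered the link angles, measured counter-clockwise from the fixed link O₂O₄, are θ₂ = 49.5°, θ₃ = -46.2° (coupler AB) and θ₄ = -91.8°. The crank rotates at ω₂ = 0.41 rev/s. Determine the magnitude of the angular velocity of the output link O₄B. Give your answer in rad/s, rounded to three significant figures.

ω₂ = 2.576 rad/s (from 0.41 rev/s).
Differentiating the loop-closure r₂e^{iθ₂}+r₃e^{iθ₃}=r₁+r₄e^{iθ₄} gives r₂ω₂e^{iθ₂}+r₃ω₃e^{iθ₃}=r₄ω₄e^{iθ₄}.
Eliminating the other unknown: ω₄ = r₂ω₂ sin(θ₂−θ₃) / [r₄ sin(θ₄−θ₃)].
Numerator sine = +0.99506; denominator sine = -0.71447.
Result = 0.0394·2.576·(+0.99506) / (0.0585·(-0.71447)) = -2.4164 rad/s; magnitude 2.4164 rad/s.

2.42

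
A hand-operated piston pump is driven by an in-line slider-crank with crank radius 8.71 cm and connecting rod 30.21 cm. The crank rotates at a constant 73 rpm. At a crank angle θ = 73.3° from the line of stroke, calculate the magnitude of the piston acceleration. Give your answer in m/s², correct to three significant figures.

ω = 2π·73/60 = 7.645 rad/s
x(θ) = r cosθ + √(L² − r² sin²θ); with ω constant, a = ω²·d²x/dθ².
d²x/dθ² = −r cosθ − r²(cos2θ)/√u − r⁴ sin²2θ/(4u^{3/2}),  u = L² − r² sin²θ = 0.0843045 m².
Substituting r = 0.0871 m, L = 0.3021 m, θ = 73.3°: d²x/dθ² = -0.0033941 m.
a = ω²·d²x/dθ² = (7.645)²·(-0.0033941) = -0.19835 m/s²;  |a| = 0.19835 m/s².

0.198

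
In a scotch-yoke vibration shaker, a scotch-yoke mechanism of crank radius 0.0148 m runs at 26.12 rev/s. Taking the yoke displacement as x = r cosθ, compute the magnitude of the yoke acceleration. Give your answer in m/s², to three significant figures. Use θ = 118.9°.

ω = 164.1 rad/s (from 26.12 rev/s).
x = r cosθ ⇒ ẍ = −rω² cosθ (ω constant).
|a| = rω²|cosθ| = 0.0148·(164.1)²·|cos 118.9°| = 192.65 m/s².

193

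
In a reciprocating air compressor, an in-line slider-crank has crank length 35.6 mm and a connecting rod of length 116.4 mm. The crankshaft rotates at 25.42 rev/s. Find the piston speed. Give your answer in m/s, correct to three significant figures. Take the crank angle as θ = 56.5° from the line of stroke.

5.57

ω = 2π·25.4 = 159.7 rad/s
For an in-line slider-crank, x = r cosθ + √(L² − r² sin²θ), so v = −rω sinθ·[1 + r cosθ/√(L² − r² sin²θ)].
With r = 0.0356 m, L = 0.1164 m, θ = 56.5°: √(L² − r² sin²θ) = 0.11255 m.
v = −0.0356·159.7·0.83389·[1 + 0.0356·0.55194/0.11255] = -5.5692 m/s.
|v| = 5.5692 m/s.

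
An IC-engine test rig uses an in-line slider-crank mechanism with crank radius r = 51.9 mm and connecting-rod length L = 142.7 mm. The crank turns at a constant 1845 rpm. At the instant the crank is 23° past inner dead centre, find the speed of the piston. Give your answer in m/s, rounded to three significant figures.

ω = 2π·1845/60 = 193.2 rad/s
For an in-line slider-crank, x = r cosθ + √(L² − r² sin²θ), so v = −rω sinθ·[1 + r cosθ/√(L² − r² sin²θ)].
With r = 0.0519 m, L = 0.1427 m, θ = 23°: √(L² − r² sin²θ) = 0.14125 m.
v = −0.0519·193.2·0.39073·[1 + 0.0519·0.92050/0.14125] = -5.2432 m/s.
|v| = 5.2432 m/s.

5.24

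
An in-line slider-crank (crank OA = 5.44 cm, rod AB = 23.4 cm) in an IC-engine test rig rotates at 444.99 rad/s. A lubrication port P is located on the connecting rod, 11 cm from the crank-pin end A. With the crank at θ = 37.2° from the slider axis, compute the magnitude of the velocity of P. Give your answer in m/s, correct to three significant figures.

18.9

ω = 445 rad/s.  Crank-pin speed |V_A| = rω = 24.207 m/s, perpendicular to OA.
Rod angle: sinφ = −(r/L) sinθ ⇒ φ = -8.080°; ω_rod = −rω cosθ/√(L²−r²sin²θ) = -83.228 rad/s.
V_P = V_A + ω_rod × AP, with AP = 0.11 m along the rod.
Components: V_Px = −rω sinθ − a·ω_rod·sinφ = -15.923 m/s;  V_Py = rω cosθ + a·ω_rod·cosφ = +10.218 m/s.
|V_P| = √(V_Px² + V_Py²) = 18.919 m/s.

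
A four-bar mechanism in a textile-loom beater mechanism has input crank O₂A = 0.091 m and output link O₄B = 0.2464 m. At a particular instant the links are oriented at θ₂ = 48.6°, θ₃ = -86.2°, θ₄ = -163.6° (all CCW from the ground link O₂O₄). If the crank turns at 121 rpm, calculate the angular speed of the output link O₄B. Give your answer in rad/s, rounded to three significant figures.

ω₂ = 12.67 rad/s (from 121 rpm).
Differentiating the loop-closure r₂e^{iθ₂}+r₃e^{iθ₃}=r₁+r₄e^{iθ₄} gives r₂ω₂e^{iθ₂}+r₃ω₃e^{iθ₃}=r₄ω₄e^{iθ₄}.
Eliminating the other unknown: ω₄ = r₂ω₂ sin(θ₂−θ₃) / [r₄ sin(θ₄−θ₃)].
Numerator sine = +0.70957; denominator sine = -0.97592.
Result = 0.091·12.67·(+0.70957) / (0.2464·(-0.97592)) = -3.4025 rad/s; magnitude 3.4025 rad/s.

3.40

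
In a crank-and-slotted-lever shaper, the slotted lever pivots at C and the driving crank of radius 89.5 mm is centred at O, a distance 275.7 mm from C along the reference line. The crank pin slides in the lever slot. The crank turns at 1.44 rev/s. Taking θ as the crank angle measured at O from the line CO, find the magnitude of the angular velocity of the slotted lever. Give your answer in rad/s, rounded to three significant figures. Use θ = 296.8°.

ω = 9.048 rad/s (from 1.44 rev/s).
Crank pin A relative to C: A = (d + r cosθ, r sinθ); lever angle φ = atan2(r sinθ, d + r cosθ).
Differentiating tanφ: φ̇ = rω(d cosθ + r)/(d² + r² + 2dr cosθ).
d² + r² + 2dr cosθ = |CA|² = 0.106272 m²;  d cosθ + r = +0.21381 m.
|ω_lever| = |0.0895·9.048·+0.21381| / 0.106272 = 1.6292 rad/s.

1.63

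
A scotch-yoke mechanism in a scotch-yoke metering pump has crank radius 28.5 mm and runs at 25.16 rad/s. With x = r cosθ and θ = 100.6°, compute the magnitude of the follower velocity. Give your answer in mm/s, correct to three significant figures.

ω = 25.16 rad/s
x = r cosθ ⇒ ẋ = −rω sinθ.
|v| = rω|sinθ| = 0.0285·25.16·|sin 100.6°| = 0.70482 m/s = 704.82 mm/s.

705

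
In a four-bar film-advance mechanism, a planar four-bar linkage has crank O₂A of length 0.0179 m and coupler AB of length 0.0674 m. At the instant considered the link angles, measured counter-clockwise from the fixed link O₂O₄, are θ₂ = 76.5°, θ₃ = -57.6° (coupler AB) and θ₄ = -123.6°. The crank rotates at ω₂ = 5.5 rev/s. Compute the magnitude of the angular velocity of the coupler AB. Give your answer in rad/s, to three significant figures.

ω₂ = 34.56 rad/s (from 5.5 rev/s).
Differentiating the loop-closure r₂e^{iθ₂}+r₃e^{iθ₃}=r₁+r₄e^{iθ₄} gives r₂ω₂e^{iθ₂}+r₃ω₃e^{iθ₃}=r₄ω₄e^{iθ₄}.
Eliminating the other unknown: ω₃ = r₂ω₂ sin(θ₄−θ₂) / [r₃ sin(θ₃−θ₄)].
Numerator sine = +0.34366; denominator sine = +0.91355.
Result = 0.0179·34.56·(+0.34366) / (0.0674·(+0.91355)) = +3.4525 rad/s; magnitude 3.4525 rad/s.

3.45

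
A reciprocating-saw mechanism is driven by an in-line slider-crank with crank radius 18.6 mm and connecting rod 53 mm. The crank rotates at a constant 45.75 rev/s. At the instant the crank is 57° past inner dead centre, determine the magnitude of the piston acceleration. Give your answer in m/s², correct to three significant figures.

623

ω = 2π·45.8 = 287.5 rad/s
x(θ) = r cosθ + √(L² − r² sin²θ); with ω constant, a = ω²·d²x/dθ².
d²x/dθ² = −r cosθ − r²(cos2θ)/√u − r⁴ sin²2θ/(4u^{3/2}),  u = L² − r² sin²θ = 0.00256566 m².
Substituting r = 0.0186 m, L = 0.053 m, θ = 57°: d²x/dθ² = -0.0075444 m.
a = ω²·d²x/dθ² = (287.5)²·(-0.0075444) = -623.4 m/s²;  |a| = 623.4 m/s².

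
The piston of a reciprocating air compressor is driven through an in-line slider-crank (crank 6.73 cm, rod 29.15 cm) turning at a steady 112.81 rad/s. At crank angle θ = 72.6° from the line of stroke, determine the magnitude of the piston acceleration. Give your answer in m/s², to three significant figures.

90.6

ω = 112.8 rad/s
x(θ) = r cosθ + √(L² − r² sin²θ); with ω constant, a = ω²·d²x/dθ².
d²x/dθ² = −r cosθ − r²(cos2θ)/√u − r⁴ sin²2θ/(4u^{3/2}),  u = L² − r² sin²θ = 0.080848 m².
Substituting r = 0.0673 m, L = 0.2915 m, θ = 72.6°: d²x/dθ² = -0.0071178 m.
a = ω²·d²x/dθ² = (112.8)²·(-0.0071178) = -90.582 m/s²;  |a| = 90.582 m/s².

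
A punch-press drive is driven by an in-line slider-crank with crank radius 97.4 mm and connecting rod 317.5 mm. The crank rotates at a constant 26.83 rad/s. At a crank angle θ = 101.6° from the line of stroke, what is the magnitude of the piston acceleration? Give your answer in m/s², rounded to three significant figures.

34.7

ω = 26.83 rad/s
x(θ) = r cosθ + √(L² − r² sin²θ); with ω constant, a = ω²·d²x/dθ².
d²x/dθ² = −r cosθ − r²(cos2θ)/√u − r⁴ sin²2θ/(4u^{3/2}),  u = L² − r² sin²θ = 0.0917031 m².
Substituting r = 0.0974 m, L = 0.3175 m, θ = 101.6°: d²x/dθ² = +0.048253 m.
a = ω²·d²x/dθ² = (26.83)²·(+0.048253) = +34.735 m/s²;  |a| = 34.735 m/s².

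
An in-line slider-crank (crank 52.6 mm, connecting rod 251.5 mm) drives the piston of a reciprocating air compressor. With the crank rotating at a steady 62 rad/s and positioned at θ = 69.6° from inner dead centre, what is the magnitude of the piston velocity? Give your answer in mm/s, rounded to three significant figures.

ω = 62 rad/s
For an in-line slider-crank, x = r cosθ + √(L² − r² sin²θ), so v = −rω sinθ·[1 + r cosθ/√(L² − r² sin²θ)].
With r = 0.0526 m, L = 0.2515 m, θ = 69.6°: √(L² − r² sin²θ) = 0.24662 m.
v = −0.0526·62·0.93728·[1 + 0.0526·0.34857/0.24662] = -3.2839 m/s.
|v| = 3.2839 m/s = 3283.9 mm/s.

3280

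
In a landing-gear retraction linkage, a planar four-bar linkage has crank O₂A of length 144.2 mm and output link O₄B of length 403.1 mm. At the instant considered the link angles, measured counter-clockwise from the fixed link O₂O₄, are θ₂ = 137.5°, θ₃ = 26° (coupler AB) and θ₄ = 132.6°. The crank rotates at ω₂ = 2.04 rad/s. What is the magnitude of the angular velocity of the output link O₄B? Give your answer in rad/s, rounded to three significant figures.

0.709

ω₂ = 2.04 rad/s
Differentiating the loop-closure r₂e^{iθ₂}+r₃e^{iθ₃}=r₁+r₄e^{iθ₄} gives r₂ω₂e^{iθ₂}+r₃ω₃e^{iθ₃}=r₄ω₄e^{iθ₄}.
Eliminating the other unknown: ω₄ = r₂ω₂ sin(θ₂−θ₃) / [r₄ sin(θ₄−θ₃)].
Numerator sine = +0.93042; denominator sine = +0.95832.
Result = 0.1442·2.04·(+0.93042) / (0.4031·(+0.95832)) = +0.70851 rad/s; magnitude 0.70851 rad/s.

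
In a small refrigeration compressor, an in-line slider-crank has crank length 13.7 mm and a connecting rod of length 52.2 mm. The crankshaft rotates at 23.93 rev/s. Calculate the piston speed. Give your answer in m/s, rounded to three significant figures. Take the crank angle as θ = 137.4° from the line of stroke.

ω = 2π·23.9 = 150.4 rad/s
For an in-line slider-crank, x = r cosθ + √(L² − r² sin²θ), so v = −rω sinθ·[1 + r cosθ/√(L² − r² sin²θ)].
With r = 0.0137 m, L = 0.0522 m, θ = 137.4°: √(L² − r² sin²θ) = 0.05137 m.
v = −0.0137·150.4·0.67688·[1 + 0.0137·-0.73610/0.05137] = -1.1206 m/s.
|v| = 1.1206 m/s.

1.12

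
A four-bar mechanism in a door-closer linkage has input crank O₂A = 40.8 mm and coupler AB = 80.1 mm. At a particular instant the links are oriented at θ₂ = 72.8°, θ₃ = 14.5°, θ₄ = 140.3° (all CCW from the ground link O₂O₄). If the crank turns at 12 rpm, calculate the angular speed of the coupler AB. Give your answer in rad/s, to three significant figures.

0.729

ω₂ = 1.257 rad/s (from 12 rpm).
Differentiating the loop-closure r₂e^{iθ₂}+r₃e^{iθ₃}=r₁+r₄e^{iθ₄} gives r₂ω₂e^{iθ₂}+r₃ω₃e^{iθ₃}=r₄ω₄e^{iθ₄}.
Eliminating the other unknown: ω₃ = r₂ω₂ sin(θ₄−θ₂) / [r₃ sin(θ₃−θ₄)].
Numerator sine = +0.92388; denominator sine = -0.81106.
Result = 0.0408·1.257·(+0.92388) / (0.0801·(-0.81106)) = -0.72912 rad/s; magnitude 0.72912 rad/s.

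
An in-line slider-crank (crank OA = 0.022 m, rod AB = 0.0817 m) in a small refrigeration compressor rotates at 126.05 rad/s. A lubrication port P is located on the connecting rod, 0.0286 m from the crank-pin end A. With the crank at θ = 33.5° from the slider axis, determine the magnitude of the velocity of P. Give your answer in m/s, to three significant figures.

2.23

ω = 126 rad/s.  Crank-pin speed |V_A| = rω = 2.7731 m/s, perpendicular to OA.
Rod angle: sinφ = −(r/L) sinθ ⇒ φ = -8.547°; ω_rod = −rω cosθ/√(L²−r²sin²θ) = -28.622 rad/s.
V_P = V_A + ω_rod × AP, with AP = 0.0286 m along the rod.
Components: V_Px = −rω sinθ − a·ω_rod·sinφ = -1.6522 m/s;  V_Py = rω cosθ + a·ω_rod·cosφ = +1.503 m/s.
|V_P| = √(V_Px² + V_Py²) = 2.2336 m/s.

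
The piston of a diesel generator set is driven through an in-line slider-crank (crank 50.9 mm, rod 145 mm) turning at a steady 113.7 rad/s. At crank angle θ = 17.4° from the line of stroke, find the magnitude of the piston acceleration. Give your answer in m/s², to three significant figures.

821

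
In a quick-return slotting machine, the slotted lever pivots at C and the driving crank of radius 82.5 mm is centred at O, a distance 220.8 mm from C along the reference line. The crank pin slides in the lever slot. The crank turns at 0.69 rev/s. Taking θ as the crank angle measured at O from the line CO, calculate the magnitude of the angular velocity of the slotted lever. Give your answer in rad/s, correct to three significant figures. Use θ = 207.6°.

ω = 4.335 rad/s (from 0.69 rev/s).
Crank pin A relative to C: A = (d + r cosθ, r sinθ); lever angle φ = atan2(r sinθ, d + r cosθ).
Differentiating tanφ: φ̇ = rω(d cosθ + r)/(d² + r² + 2dr cosθ).
d² + r² + 2dr cosθ = |CA|² = 0.0232727 m²;  d cosθ + r = -0.11317 m.
|ω_lever| = |0.0825·4.335·-0.11317| / 0.0232727 = 1.7393 rad/s.

1.74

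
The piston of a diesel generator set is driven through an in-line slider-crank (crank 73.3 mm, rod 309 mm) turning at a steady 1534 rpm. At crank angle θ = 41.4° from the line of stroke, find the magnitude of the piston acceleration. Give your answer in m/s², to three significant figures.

1480

ω = 2π·1534/60 = 160.6 rad/s
x(θ) = r cosθ + √(L² − r² sin²θ); with ω constant, a = ω²·d²x/dθ².
d²x/dθ² = −r cosθ − r²(cos2θ)/√u − r⁴ sin²2θ/(4u^{3/2}),  u = L² − r² sin²θ = 0.0931313 m².
Substituting r = 0.0733 m, L = 0.309 m, θ = 41.4°: d²x/dθ² = -0.05744 m.
a = ω²·d²x/dθ² = (160.6)²·(-0.05744) = -1482.2 m/s²;  |a| = 1482.2 m/s².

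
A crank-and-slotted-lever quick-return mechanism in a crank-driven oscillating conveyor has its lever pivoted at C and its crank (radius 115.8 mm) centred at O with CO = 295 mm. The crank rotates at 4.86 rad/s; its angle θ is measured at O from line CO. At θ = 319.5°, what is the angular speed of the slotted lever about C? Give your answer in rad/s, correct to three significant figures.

1.26

ω = 4.86 rad/s
Crank pin A relative to C: A = (d + r cosθ, r sinθ); lever angle φ = atan2(r sinθ, d + r cosθ).
Differentiating tanφ: φ̇ = rω(d cosθ + r)/(d² + r² + 2dr cosθ).
d² + r² + 2dr cosθ = |CA|² = 0.152387 m²;  d cosθ + r = +0.34012 m.
|ω_lever| = |0.1158·4.86·+0.34012| / 0.152387 = 1.2561 rad/s.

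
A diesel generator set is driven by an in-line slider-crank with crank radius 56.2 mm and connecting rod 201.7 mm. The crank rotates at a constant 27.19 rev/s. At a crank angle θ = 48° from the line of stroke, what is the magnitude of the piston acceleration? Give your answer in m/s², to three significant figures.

1060

ω = 2π·27.2 = 170.8 rad/s
x(θ) = r cosθ + √(L² − r² sin²θ); with ω constant, a = ω²·d²x/dθ².
d²x/dθ² = −r cosθ − r²(cos2θ)/√u − r⁴ sin²2θ/(4u^{3/2}),  u = L² − r² sin²θ = 0.0389386 m².
Substituting r = 0.0562 m, L = 0.2017 m, θ = 48°: d²x/dθ² = -0.036253 m.
a = ω²·d²x/dθ² = (170.8)²·(-0.036253) = -1058.1 m/s²;  |a| = 1058.1 m/s².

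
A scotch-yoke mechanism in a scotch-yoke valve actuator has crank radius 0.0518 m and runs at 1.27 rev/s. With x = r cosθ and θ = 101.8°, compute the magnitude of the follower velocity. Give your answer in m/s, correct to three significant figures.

0.405

ω = 7.98 rad/s (from 1.27 rev/s).
x = r cosθ ⇒ ẋ = −rω sinθ.
|v| = rω|sinθ| = 0.0518·7.98·|sin 101.8°| = 0.40461 m/s.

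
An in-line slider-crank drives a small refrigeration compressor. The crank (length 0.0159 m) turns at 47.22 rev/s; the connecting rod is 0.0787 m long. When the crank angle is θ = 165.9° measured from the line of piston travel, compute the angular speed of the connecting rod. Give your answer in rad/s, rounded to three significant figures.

ω = 296.7 rad/s (converted from 47.22 rev/s).
The rod makes angle φ with the slider axis where L sinφ = r sinθ; differentiating, L cosφ·φ̇ = r ω cosθ.
L cosφ = √(L² − r² sin²θ) = 0.078605 m.
|ω_rod| = r ω |cosθ| / √(L² − r² sin²θ) = 0.0159·296.7·0.96987/0.078605 = 58.206 rad/s.

58.2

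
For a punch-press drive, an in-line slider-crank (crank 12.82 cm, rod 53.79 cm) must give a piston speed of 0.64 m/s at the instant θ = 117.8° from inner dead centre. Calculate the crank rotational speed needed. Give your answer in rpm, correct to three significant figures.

60.8

For an in-line slider-crank, |v_piston| = rω|sinθ|·[1 + r cosθ/√(L² − r² sin²θ)].
With r = 0.1282 m, L = 0.5379 m, θ = 117.8°: the bracketed kinematic factor |dx/dθ| = 0.10051 m.
ω = v/|dx/dθ| = 0.64/0.10051 = 6.3677 rad/s.
N = 60ω/(2π) = 60.807 rpm.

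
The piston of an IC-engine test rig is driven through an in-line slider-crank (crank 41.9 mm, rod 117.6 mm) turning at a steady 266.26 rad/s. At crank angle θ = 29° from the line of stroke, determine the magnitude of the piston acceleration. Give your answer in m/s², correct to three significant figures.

ω = 266.3 rad/s
x(θ) = r cosθ + √(L² − r² sin²θ); with ω constant, a = ω²·d²x/dθ².
d²x/dθ² = −r cosθ − r²(cos2θ)/√u − r⁴ sin²2θ/(4u^{3/2}),  u = L² − r² sin²θ = 0.0134171 m².
Substituting r = 0.0419 m, L = 0.1176 m, θ = 29°: d²x/dθ² = -0.045035 m.
a = ω²·d²x/dθ² = (266.3)²·(-0.045035) = -3192.7 m/s²;  |a| = 3192.7 m/s².

3190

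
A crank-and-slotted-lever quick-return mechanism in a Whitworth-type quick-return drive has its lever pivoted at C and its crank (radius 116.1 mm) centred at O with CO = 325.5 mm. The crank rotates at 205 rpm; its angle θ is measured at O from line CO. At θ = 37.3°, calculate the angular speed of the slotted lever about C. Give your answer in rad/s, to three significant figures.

5.21

ω = 21.47 rad/s (from 205 rpm).
Crank pin A relative to C: A = (d + r cosθ, r sinθ); lever angle φ = atan2(r sinθ, d + r cosθ).
Differentiating tanφ: φ̇ = rω(d cosθ + r)/(d² + r² + 2dr cosθ).
d² + r² + 2dr cosθ = |CA|² = 0.179552 m²;  d cosθ + r = +0.37503 m.
|ω_lever| = |0.1161·21.47·+0.37503| / 0.179552 = 5.2058 rad/s.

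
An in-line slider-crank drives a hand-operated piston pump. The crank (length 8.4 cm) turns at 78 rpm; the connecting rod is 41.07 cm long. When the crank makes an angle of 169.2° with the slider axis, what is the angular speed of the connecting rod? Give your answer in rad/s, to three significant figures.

ω = 8.168 rad/s (converted from 78 rpm).
The rod makes angle φ with the slider axis where L sinφ = r sinθ; differentiating, L cosφ·φ̇ = r ω cosθ.
L cosφ = √(L² − r² sin²θ) = 0.4104 m.
|ω_rod| = r ω |cosθ| / √(L² − r² sin²θ) = 0.084·8.168·0.98229/0.4104 = 1.6422 rad/s.

1.64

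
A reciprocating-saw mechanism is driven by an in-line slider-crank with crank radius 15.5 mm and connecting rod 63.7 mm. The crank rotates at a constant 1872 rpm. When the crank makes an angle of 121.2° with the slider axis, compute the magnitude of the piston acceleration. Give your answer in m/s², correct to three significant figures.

ω = 2π·1872/60 = 196 rad/s
x(θ) = r cosθ + √(L² − r² sin²θ); with ω constant, a = ω²·d²x/dθ².
d²x/dθ² = −r cosθ − r²(cos2θ)/√u − r⁴ sin²2θ/(4u^{3/2}),  u = L² − r² sin²θ = 0.00388191 m².
Substituting r = 0.0155 m, L = 0.0637 m, θ = 121.2°: d²x/dθ² = +0.009769 m.
a = ω²·d²x/dθ² = (196)²·(+0.009769) = +375.42 m/s²;  |a| = 375.42 m/s².

375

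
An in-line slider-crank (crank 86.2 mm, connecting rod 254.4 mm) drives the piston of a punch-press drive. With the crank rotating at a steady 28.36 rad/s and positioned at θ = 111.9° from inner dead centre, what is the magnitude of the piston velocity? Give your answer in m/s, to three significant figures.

1.97

ω = 28.36 rad/s
For an in-line slider-crank, x = r cosθ + √(L² − r² sin²θ), so v = −rω sinθ·[1 + r cosθ/√(L² − r² sin²θ)].
With r = 0.0862 m, L = 0.2544 m, θ = 111.9°: √(L² − r² sin²θ) = 0.2415 m.
v = −0.0862·28.36·0.92784·[1 + 0.0862·-0.37299/0.2415] = -1.9662 m/s.
|v| = 1.9662 m/s.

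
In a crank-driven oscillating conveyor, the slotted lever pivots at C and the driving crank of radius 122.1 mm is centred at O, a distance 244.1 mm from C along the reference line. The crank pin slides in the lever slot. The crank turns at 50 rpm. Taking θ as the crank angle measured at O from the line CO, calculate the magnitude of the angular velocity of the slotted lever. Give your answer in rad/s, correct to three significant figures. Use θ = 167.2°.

ω = 5.236 rad/s (from 50 rpm).
Crank pin A relative to C: A = (d + r cosθ, r sinθ); lever angle φ = atan2(r sinθ, d + r cosθ).
Differentiating tanφ: φ̇ = rω(d cosθ + r)/(d² + r² + 2dr cosθ).
d² + r² + 2dr cosθ = |CA|² = 0.0163653 m²;  d cosθ + r = -0.11593 m.
|ω_lever| = |0.1221·5.236·-0.11593| / 0.0163653 = 4.529 rad/s.

4.53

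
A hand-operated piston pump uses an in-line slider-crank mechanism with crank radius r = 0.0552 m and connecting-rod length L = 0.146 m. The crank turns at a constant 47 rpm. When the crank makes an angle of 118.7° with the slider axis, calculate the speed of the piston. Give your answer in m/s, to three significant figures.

ω = 2π·47/60 = 4.922 rad/s
For an in-line slider-crank, x = r cosθ + √(L² − r² sin²θ), so v = −rω sinθ·[1 + r cosθ/√(L² − r² sin²θ)].
With r = 0.0552 m, L = 0.146 m, θ = 118.7°: √(L² − r² sin²θ) = 0.13774 m.
v = −0.0552·4.922·0.87715·[1 + 0.0552·-0.48022/0.13774] = -0.19244 m/s.
|v| = 0.19244 m/s.

0.192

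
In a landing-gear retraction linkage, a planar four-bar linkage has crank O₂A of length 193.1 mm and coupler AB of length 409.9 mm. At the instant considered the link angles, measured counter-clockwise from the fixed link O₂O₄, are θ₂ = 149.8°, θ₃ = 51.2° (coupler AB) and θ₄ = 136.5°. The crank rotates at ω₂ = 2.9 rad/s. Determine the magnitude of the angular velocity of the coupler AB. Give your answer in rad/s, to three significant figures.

ω₂ = 2.9 rad/s
Differentiating the loop-closure r₂e^{iθ₂}+r₃e^{iθ₃}=r₁+r₄e^{iθ₄} gives r₂ω₂e^{iθ₂}+r₃ω₃e^{iθ₃}=r₄ω₄e^{iθ₄}.
Eliminating the other unknown: ω₃ = r₂ω₂ sin(θ₄−θ₂) / [r₃ sin(θ₃−θ₄)].
Numerator sine = -0.23005; denominator sine = -0.99664.
Result = 0.1931·2.9·(-0.23005) / (0.4099·(-0.99664)) = +0.31535 rad/s; magnitude 0.31535 rad/s.

0.315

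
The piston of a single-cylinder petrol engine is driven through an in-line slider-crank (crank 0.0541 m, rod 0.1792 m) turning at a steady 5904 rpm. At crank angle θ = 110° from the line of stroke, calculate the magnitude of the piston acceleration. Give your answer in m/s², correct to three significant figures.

ω = 2π·5904/60 = 618.3 rad/s
x(θ) = r cosθ + √(L² − r² sin²θ); with ω constant, a = ω²·d²x/dθ².
d²x/dθ² = −r cosθ − r²(cos2θ)/√u − r⁴ sin²2θ/(4u^{3/2}),  u = L² − r² sin²θ = 0.0295282 m².
Substituting r = 0.0541 m, L = 0.1792 m, θ = 110°: d²x/dθ² = +0.031376 m.
a = ω²·d²x/dθ² = (618.3)²·(+0.031376) = +11994 m/s²;  |a| = 11994 m/s².

12000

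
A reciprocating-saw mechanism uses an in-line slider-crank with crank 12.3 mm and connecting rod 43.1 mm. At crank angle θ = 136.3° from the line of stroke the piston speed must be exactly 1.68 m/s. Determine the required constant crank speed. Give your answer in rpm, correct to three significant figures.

For an in-line slider-crank, |v_piston| = rω|sinθ|·[1 + r cosθ/√(L² − r² sin²θ)].
With r = 0.0123 m, L = 0.0431 m, θ = 136.3°: the bracketed kinematic factor |dx/dθ| = 0.0067094 m.
ω = v/|dx/dθ| = 1.68/0.0067094 = 250.39 rad/s.
N = 60ω/(2π) = 2391.1 rpm.

2390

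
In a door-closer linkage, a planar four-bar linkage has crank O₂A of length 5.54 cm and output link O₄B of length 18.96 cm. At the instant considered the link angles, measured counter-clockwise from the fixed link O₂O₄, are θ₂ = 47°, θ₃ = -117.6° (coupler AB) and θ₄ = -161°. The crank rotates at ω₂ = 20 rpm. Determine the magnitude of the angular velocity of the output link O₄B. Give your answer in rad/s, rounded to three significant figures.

0.237

ω₂ = 2.094 rad/s (from 20 rpm).
Differentiating the loop-closure r₂e^{iθ₂}+r₃e^{iθ₃}=r₁+r₄e^{iθ₄} gives r₂ω₂e^{iθ₂}+r₃ω₃e^{iθ₃}=r₄ω₄e^{iθ₄}.
Eliminating the other unknown: ω₄ = r₂ω₂ sin(θ₂−θ₃) / [r₄ sin(θ₄−θ₃)].
Numerator sine = +0.26556; denominator sine = -0.68709.
Result = 0.0554·2.094·(+0.26556) / (0.1896·(-0.68709)) = -0.23652 rad/s; magnitude 0.23652 rad/s.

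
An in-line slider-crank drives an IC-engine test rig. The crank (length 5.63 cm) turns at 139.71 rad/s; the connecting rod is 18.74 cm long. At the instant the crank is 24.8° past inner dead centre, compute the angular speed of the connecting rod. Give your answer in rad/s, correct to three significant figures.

ω = 139.7 rad/s
The rod makes angle φ with the slider axis where L sinφ = r sinθ; differentiating, L cosφ·φ̇ = r ω cosθ.
L cosφ = √(L² − r² sin²θ) = 0.18591 m.
|ω_rod| = r ω |cosθ| / √(L² − r² sin²θ) = 0.0563·139.7·0.90778/0.18591 = 38.408 rad/s.

38.4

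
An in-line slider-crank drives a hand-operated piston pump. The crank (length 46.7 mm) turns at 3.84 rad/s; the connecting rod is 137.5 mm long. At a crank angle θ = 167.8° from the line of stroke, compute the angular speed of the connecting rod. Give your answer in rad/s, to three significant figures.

1.28

ω = 3.84 rad/s
The rod makes angle φ with the slider axis where L sinφ = r sinθ; differentiating, L cosφ·φ̇ = r ω cosθ.
L cosφ = √(L² − r² sin²θ) = 0.13715 m.
|ω_rod| = r ω |cosθ| / √(L² − r² sin²θ) = 0.0467·3.84·0.97742/0.13715 = 1.278 rad/s.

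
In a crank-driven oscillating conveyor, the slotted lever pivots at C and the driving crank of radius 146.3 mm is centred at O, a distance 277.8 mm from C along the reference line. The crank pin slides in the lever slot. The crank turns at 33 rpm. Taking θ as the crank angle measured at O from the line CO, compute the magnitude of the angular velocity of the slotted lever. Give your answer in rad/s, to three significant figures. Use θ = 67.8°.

0.983

ω = 3.456 rad/s (from 33 rpm).
Crank pin A relative to C: A = (d + r cosθ, r sinθ); lever angle φ = atan2(r sinθ, d + r cosθ).
Differentiating tanφ: φ̇ = rω(d cosθ + r)/(d² + r² + 2dr cosθ).
d² + r² + 2dr cosθ = |CA|² = 0.129289 m²;  d cosθ + r = +0.25126 m.
|ω_lever| = |0.1463·3.456·+0.25126| / 0.129289 = 0.98255 rad/s.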